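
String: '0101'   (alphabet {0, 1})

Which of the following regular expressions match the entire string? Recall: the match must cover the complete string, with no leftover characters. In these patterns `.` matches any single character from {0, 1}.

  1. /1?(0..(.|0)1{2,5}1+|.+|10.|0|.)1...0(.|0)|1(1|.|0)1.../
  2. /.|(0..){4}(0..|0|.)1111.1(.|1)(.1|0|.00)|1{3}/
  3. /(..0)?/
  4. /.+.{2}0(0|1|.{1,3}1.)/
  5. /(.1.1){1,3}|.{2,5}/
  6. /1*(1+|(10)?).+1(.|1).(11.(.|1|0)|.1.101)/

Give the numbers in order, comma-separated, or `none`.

1 → no match
2 → no match
3 → no match
4 → no match
5 → match
6 → no match

5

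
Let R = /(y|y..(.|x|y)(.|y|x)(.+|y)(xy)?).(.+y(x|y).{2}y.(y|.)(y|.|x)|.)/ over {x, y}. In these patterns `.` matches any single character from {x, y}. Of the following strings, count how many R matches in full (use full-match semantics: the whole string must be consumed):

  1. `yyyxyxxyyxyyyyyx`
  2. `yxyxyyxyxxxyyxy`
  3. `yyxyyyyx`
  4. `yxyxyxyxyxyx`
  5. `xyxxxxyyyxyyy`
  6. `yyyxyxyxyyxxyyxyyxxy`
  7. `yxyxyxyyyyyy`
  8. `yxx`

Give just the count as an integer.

1 → match
2 → match
3 → match
4 → match
5 → no match — must start with `y`
6 → match
7 → match
8 → match
Total matched: 7

7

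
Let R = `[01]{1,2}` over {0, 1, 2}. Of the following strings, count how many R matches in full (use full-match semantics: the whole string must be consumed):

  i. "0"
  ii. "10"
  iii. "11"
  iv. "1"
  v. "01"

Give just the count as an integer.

i → match
ii → match
iii → match
iv → match
v → match
Total matched: 5

5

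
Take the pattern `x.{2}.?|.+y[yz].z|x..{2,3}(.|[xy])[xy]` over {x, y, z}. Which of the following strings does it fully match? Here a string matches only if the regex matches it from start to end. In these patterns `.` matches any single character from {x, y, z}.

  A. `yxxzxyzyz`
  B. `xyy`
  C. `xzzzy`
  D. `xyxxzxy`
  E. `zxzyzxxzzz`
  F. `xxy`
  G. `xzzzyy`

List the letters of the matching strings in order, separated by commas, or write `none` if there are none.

A, B, D, F, G

A → match
B → match
C → no match
D → match
E → no match
F → match
G → match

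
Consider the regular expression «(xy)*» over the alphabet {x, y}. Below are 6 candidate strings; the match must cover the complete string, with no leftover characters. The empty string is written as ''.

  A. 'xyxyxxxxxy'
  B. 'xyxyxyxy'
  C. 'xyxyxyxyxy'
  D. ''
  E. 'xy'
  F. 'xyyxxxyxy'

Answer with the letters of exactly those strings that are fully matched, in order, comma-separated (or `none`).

B, C, D, E

A → no match
B → match
C → match
D → match
E → match
F → no match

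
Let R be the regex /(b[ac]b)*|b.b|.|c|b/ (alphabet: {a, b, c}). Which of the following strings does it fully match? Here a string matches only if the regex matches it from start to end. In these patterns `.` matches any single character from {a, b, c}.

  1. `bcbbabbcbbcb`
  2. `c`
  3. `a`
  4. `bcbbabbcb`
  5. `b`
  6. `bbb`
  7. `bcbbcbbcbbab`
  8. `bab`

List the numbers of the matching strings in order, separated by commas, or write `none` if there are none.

1, 2, 3, 4, 5, 6, 7, 8

1 → match
2 → match
3 → match
4 → match
5 → match
6 → match
7 → match
8 → match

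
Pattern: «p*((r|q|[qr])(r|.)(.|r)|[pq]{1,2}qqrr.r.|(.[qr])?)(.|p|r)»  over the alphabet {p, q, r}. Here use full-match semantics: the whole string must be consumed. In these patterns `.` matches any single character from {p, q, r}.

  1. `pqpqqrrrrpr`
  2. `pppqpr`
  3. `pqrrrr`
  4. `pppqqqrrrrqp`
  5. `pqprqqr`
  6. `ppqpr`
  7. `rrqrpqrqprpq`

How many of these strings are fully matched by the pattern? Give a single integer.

1 → match
2 → no match
3 → no match
4 → match
5 → no match
6 → no match
7 → no match
Total matched: 2

2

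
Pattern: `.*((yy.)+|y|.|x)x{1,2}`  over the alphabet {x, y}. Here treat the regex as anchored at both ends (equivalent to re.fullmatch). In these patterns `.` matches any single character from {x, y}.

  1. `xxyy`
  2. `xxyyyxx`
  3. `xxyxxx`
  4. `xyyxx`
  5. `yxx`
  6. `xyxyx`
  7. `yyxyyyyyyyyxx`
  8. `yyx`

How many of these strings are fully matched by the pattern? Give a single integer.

1 → no match — must end with `x`
2 → match
3 → match
4 → match
5 → match
6 → match
7 → match
8 → match
Total matched: 7

7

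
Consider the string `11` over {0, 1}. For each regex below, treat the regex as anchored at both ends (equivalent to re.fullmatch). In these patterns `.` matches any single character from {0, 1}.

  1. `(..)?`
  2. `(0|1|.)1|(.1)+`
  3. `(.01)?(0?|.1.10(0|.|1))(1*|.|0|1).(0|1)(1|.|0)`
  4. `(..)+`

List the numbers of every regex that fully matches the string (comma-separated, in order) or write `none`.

1 → match
2 → match
3 → no match
4 → match

1, 2, 4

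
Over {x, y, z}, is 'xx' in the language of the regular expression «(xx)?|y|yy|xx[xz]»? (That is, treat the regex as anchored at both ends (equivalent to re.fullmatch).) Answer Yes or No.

Yes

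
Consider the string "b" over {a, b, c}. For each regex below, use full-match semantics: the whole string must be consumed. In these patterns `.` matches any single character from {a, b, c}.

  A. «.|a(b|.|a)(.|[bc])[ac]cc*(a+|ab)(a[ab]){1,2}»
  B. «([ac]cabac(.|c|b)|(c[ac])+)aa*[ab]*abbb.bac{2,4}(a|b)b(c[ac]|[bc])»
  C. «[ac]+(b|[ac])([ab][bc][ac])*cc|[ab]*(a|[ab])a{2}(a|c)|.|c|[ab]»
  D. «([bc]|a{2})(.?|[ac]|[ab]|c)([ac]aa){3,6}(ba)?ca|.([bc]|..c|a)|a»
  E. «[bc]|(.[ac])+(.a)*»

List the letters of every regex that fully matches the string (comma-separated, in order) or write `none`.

A → match
B → no match
C → match
D → no match
E → match

A, C, E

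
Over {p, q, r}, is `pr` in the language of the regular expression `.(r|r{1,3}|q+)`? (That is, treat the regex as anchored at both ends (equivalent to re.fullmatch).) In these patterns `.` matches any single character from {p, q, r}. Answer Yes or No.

Yes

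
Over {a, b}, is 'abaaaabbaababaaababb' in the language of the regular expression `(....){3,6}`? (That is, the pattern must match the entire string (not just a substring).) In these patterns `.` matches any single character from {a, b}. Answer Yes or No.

Yes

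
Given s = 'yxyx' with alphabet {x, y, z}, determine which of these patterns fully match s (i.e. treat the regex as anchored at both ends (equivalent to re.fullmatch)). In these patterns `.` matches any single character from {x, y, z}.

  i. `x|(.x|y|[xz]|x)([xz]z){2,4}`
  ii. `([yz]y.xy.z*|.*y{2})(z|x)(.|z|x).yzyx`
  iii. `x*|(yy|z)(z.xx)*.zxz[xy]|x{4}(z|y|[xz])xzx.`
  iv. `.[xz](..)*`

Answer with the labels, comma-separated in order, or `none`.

i → no match
ii → no match — must end with 'yzyx'
iii → no match
iv → match

iv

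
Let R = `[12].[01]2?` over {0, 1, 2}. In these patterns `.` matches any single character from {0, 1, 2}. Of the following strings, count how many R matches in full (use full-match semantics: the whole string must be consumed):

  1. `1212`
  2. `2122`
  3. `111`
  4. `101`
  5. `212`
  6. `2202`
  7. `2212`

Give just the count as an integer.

1. `1212` → match
2. `2122` → no match
3. `111` → match
4. `101` → match
5. `212` → no match
6. `2202` → match
7. `2212` → match
Total matched: 5

5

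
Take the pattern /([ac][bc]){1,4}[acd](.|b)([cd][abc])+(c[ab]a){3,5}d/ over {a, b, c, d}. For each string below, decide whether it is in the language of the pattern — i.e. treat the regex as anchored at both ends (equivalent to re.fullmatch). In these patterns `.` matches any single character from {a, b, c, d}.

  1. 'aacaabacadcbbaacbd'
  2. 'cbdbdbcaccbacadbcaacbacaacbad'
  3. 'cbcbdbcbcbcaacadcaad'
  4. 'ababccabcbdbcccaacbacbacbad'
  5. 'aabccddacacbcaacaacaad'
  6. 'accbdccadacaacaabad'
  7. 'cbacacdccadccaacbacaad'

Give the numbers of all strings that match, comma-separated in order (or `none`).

4, 7

1 → no match — must end with 'ad'
2 → no match
3 → no match
4 → match
5 → no match
6 → no match
7 → match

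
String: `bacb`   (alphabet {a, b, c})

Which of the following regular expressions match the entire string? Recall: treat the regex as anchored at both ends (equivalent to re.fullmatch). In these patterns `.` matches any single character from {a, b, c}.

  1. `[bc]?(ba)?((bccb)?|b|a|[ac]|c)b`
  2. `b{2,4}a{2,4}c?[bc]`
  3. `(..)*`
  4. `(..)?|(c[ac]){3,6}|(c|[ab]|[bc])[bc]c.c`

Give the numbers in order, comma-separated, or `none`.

1, 3

1 → match
2 → no match
3 → match
4 → no match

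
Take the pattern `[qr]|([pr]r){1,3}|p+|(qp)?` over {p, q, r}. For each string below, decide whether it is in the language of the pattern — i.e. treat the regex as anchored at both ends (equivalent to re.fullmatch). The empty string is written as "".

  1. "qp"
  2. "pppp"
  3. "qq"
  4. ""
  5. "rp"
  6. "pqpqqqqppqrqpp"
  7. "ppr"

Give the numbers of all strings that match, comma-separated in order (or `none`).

1 → match
2 → match
3 → no match
4 → match
5 → no match
6 → no match
7 → no match

1, 2, 4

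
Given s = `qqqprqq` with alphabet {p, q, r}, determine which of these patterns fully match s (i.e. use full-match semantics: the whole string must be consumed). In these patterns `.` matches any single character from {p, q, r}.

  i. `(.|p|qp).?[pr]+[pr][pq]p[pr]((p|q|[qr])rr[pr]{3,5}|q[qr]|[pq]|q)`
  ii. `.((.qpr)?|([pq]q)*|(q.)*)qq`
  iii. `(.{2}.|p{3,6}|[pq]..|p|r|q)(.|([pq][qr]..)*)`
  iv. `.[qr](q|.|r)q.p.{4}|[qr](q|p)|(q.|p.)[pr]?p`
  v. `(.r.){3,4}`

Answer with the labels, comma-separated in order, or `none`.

i → no match
ii → match
iii → match
iv → no match
v → no match

ii, iii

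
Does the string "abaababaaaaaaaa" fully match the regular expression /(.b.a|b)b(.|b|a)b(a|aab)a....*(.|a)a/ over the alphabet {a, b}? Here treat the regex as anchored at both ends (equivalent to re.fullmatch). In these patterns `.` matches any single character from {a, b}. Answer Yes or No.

Yes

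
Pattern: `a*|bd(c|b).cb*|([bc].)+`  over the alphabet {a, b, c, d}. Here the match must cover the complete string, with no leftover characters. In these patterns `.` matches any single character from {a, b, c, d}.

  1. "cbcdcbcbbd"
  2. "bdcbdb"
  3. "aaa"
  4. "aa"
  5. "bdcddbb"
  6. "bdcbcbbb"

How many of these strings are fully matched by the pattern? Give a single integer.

4

1 → match
2 → no match
3 → match
4 → match
5 → no match
6 → match
Total matched: 4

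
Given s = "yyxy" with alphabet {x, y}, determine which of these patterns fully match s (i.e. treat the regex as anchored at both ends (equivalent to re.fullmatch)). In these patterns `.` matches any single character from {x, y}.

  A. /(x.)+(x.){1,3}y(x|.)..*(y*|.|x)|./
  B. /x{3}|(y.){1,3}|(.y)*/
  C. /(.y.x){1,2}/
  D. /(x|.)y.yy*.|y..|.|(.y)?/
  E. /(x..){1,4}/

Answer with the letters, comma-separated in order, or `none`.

A → no match
B → match
C → no match — must end with "x"
D → no match
E → no match — must start with "x"

B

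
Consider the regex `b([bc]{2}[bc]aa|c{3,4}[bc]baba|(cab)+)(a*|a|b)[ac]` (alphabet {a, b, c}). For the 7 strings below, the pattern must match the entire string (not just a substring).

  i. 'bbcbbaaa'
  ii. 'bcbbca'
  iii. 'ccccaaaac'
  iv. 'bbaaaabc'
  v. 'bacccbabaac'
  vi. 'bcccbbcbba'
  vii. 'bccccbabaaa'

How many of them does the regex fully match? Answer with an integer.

1

i → no match
ii → no match
iii → no match — must start with 'b'
iv → no match
v → no match
vi → no match
vii → match
Total matched: 1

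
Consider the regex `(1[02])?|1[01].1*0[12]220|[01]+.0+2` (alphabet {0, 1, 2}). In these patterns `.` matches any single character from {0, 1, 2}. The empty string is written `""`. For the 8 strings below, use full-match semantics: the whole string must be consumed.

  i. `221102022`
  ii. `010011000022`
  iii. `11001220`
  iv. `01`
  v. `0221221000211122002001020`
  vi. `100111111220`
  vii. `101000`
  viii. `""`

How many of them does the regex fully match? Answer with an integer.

i → no match
ii → no match
iii → match
iv → no match
v → no match
vi → no match
vii → no match
viii → match
Total matched: 2

2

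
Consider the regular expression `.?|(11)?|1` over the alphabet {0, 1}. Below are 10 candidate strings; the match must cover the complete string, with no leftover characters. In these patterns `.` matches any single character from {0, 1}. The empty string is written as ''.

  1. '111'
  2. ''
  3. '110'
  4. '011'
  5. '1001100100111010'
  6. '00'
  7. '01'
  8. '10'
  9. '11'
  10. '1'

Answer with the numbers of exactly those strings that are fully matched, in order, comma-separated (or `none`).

1 → no match
2 → match
3 → no match
4 → no match
5 → no match
6 → no match
7 → no match
8 → no match
9 → match
10 → match

2, 9, 10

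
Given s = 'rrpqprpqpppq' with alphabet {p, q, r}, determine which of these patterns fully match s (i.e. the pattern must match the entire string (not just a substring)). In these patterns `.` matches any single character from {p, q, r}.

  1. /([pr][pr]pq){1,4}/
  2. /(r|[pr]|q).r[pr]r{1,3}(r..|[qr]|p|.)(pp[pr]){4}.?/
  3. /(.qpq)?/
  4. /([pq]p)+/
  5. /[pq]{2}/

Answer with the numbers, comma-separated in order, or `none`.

1 → match
2 → no match
3 → no match
4 → no match — must end with 'p'
5 → no match

1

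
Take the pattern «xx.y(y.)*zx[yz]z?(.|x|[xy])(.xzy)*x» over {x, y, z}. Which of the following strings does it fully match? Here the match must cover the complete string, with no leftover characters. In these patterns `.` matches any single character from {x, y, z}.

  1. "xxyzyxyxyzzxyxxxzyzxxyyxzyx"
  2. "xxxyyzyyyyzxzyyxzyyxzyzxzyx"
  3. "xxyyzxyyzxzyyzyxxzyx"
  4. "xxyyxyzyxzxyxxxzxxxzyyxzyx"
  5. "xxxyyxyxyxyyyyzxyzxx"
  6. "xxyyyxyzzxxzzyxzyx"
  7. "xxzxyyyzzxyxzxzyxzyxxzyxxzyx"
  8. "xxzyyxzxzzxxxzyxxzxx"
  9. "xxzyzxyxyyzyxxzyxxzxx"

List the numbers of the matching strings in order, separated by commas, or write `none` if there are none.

2, 5

1 → no match
2 → match
3 → no match
4 → no match
5 → match
6 → no match
7 → no match
8 → no match
9 → no match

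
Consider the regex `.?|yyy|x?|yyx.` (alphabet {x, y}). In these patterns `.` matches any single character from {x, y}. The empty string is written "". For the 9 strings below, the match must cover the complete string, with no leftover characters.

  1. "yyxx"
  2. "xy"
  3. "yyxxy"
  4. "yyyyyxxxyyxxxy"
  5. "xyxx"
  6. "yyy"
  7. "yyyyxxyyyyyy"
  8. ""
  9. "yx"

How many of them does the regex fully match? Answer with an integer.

1 → match
2 → no match
3 → no match
4 → no match
5 → no match
6 → match
7 → no match
8 → match
9 → no match
Total matched: 3

3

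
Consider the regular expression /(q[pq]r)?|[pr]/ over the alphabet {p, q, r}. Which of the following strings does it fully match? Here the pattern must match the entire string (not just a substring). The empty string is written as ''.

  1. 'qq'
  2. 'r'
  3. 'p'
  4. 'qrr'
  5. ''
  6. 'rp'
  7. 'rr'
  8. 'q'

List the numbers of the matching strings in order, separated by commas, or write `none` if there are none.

2, 3, 5

1 → no match
2 → match
3 → match
4 → no match
5 → match
6 → no match
7 → no match
8 → no match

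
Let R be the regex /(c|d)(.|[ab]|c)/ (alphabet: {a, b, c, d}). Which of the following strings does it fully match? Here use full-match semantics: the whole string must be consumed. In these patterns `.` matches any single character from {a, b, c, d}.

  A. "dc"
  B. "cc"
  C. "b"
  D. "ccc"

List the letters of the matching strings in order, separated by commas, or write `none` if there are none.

A → match
B → match
C → no match
D → no match

A, B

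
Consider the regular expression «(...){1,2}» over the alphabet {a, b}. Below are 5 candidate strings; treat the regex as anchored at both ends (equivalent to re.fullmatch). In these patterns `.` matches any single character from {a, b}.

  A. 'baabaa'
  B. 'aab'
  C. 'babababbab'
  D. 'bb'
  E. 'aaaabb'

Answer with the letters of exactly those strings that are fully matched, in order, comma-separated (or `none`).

A → match
B → match
C → no match
D → no match
E → match

A, B, E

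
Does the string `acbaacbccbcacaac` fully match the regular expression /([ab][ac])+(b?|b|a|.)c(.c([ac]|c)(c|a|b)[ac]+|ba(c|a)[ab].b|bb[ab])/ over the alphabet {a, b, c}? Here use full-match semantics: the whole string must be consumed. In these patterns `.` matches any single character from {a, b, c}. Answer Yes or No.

Yes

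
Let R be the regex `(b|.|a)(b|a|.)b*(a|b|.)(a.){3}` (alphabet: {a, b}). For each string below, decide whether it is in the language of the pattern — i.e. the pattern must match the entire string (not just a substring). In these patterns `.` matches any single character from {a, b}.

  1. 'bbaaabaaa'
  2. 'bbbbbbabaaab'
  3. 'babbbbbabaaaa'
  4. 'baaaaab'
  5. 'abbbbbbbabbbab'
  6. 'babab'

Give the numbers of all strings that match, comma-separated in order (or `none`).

2, 3

1 → no match
2 → match
3 → match
4 → no match
5 → no match
6 → no match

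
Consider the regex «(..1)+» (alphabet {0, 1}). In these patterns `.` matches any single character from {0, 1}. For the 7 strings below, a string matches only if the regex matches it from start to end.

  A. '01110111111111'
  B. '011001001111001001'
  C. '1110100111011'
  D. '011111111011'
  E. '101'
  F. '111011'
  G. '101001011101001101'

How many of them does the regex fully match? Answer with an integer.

5

A → no match
B → match
C → no match
D → match
E → match
F → match
G → match
Total matched: 5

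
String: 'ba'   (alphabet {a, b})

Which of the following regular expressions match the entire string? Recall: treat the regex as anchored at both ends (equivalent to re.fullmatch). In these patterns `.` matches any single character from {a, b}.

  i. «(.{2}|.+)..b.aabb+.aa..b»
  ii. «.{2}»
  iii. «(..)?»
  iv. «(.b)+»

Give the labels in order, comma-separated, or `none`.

ii, iii

i → no match — must end with 'b'
ii → match
iii → match
iv → no match — must end with 'b'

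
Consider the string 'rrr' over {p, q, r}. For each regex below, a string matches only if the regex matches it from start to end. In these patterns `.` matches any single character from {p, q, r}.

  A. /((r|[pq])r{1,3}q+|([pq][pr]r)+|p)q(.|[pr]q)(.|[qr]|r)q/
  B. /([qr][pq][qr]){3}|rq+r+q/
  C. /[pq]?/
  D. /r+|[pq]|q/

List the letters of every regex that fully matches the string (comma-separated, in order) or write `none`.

D

A → no match — must end with 'q'
B → no match
C → no match
D → match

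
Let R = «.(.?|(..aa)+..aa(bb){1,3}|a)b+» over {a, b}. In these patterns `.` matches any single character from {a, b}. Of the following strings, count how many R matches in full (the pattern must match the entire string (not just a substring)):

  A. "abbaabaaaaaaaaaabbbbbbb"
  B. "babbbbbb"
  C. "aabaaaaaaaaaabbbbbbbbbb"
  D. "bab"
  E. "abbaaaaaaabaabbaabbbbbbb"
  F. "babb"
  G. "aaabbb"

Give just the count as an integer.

5

A → no match
B → match
C → match
D → match
E → match
F → match
G → no match
Total matched: 5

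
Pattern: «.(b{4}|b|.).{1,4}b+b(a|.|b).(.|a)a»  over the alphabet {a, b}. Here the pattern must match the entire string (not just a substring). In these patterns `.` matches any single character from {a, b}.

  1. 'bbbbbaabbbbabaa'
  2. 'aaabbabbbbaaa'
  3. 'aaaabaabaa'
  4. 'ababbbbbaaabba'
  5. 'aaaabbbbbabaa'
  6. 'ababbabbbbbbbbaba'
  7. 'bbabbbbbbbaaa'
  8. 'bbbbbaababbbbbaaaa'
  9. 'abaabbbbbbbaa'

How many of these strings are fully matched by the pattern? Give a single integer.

7

1 → match
2 → match
3 → no match
4 → no match
5 → match
6 → match
7 → match
8 → match
9 → match
Total matched: 7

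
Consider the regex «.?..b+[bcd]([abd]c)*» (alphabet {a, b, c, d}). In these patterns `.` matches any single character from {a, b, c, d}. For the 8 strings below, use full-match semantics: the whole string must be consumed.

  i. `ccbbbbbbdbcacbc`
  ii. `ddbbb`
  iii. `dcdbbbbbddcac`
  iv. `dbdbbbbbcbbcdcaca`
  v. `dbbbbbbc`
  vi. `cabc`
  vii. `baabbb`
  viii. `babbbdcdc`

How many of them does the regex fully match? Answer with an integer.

i → match
ii → match
iii → match
iv → no match
v → match
vi → match
vii → match
viii → match
Total matched: 7

7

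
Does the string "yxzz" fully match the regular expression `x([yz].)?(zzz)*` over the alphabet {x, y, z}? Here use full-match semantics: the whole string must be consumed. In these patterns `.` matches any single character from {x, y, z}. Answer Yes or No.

Every match must start with "x", but "yxzz" does not.

No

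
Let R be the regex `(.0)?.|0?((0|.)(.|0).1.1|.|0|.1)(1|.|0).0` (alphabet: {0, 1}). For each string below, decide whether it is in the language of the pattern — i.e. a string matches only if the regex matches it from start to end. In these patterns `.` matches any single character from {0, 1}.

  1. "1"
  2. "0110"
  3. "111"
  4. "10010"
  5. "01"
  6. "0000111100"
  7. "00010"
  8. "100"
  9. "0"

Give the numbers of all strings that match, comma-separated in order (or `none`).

1, 2, 6, 7, 8, 9

1. "1" → match
2. "0110" → match
3. "111" → no match
4. "10010" → no match
5. "01" → no match
6. "0000111100" → match
7. "00010" → match
8. "100" → match
9. "0" → match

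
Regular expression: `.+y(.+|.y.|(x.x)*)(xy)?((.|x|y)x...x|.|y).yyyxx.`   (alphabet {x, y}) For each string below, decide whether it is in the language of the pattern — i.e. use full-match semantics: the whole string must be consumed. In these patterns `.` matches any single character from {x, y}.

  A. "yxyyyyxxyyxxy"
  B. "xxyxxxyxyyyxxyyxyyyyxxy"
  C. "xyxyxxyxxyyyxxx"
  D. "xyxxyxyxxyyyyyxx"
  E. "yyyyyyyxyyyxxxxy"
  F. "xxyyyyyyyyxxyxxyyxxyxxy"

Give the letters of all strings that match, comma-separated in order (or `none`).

B, C

A → no match
B → match
C → match
D → no match
E → no match
F → no match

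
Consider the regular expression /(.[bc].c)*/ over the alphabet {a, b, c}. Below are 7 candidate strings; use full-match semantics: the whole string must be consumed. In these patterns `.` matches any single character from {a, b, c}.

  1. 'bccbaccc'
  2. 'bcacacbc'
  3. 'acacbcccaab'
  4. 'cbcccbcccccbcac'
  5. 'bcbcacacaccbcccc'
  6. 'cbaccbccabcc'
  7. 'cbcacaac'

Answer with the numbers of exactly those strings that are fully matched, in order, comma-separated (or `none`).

2, 6

1 → no match
2 → match
3 → no match
4 → no match
5 → no match
6 → match
7 → no match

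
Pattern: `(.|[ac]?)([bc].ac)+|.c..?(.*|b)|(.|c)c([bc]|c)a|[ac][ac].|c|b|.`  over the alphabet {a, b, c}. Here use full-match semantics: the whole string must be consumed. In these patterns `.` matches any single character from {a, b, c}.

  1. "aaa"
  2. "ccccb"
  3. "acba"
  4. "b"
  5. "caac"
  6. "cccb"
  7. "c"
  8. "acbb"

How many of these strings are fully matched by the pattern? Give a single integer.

8

1 → match
2 → match
3 → match
4 → match
5 → match
6 → match
7 → match
8 → match
Total matched: 8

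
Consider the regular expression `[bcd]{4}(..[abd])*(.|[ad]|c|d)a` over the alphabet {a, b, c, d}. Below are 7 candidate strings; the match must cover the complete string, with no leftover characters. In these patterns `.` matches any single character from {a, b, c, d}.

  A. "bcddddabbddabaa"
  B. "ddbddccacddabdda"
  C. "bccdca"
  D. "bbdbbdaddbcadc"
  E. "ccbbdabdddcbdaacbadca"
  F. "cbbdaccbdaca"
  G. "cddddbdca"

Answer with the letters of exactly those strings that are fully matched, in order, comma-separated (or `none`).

A, C, G

A → match
B → no match
C → match
D → no match — must end with "a"
E → no match
F → no match
G → match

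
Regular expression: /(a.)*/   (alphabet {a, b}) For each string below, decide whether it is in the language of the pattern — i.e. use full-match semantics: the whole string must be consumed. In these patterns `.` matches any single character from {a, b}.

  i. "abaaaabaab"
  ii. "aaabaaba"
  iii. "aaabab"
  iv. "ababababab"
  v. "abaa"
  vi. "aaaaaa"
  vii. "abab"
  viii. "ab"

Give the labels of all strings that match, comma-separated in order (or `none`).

i → no match
ii → no match
iii → match
iv → match
v → match
vi → match
vii → match
viii → match

iii, iv, v, vi, vii, viii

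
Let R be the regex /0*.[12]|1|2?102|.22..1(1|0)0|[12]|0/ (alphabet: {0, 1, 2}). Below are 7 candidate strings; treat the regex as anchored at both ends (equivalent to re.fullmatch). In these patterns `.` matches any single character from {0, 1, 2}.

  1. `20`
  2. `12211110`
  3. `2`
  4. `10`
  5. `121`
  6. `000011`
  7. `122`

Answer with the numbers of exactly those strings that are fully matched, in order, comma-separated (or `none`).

2, 3, 6

1. `20` → no match
2. `12211110` → match
3. `2` → match
4. `10` → no match
5. `121` → no match
6. `000011` → match
7. `122` → no match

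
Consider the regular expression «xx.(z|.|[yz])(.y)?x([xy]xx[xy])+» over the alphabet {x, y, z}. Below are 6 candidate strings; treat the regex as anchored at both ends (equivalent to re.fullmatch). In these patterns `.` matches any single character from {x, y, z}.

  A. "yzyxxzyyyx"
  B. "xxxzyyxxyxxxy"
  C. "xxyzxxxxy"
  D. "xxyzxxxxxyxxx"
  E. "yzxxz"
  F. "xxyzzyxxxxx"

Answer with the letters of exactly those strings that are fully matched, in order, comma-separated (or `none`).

A. "yzyxxzyyyx" → no match — must start with "xx"
B → no match
C. "xxyzxxxxy" → match
D → match
E. "yzxxz" → no match — must start with "xx"
F. "xxyzzyxxxxx" → match

C, D, F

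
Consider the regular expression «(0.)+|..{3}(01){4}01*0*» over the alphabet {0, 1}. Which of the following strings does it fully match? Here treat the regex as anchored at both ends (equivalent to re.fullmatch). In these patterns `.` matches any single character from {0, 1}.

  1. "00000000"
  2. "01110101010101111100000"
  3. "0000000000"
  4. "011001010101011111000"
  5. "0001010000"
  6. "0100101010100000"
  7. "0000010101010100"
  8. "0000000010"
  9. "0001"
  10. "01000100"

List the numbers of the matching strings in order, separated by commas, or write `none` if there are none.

1, 2, 3, 4, 5, 7, 9, 10

1 → match
2 → match
3 → match
4 → match
5 → match
6 → no match
7 → match
8 → no match
9 → match
10 → match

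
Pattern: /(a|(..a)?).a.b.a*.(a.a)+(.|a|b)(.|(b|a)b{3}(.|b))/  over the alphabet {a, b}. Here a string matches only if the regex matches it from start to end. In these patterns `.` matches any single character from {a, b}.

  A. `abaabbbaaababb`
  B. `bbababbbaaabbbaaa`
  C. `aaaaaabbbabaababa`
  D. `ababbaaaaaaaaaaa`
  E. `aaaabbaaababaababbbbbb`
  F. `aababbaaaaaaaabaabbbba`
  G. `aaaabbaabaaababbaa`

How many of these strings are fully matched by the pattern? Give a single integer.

3

A → no match
B → no match
C → match
D → match
E → match
F → no match
G → no match
Total matched: 3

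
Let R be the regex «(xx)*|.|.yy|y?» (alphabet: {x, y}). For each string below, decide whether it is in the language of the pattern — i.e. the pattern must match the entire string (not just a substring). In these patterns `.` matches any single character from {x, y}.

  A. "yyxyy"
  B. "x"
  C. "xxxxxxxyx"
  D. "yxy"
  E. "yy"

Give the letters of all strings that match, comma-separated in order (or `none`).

A. "yyxyy" → no match
B. "x" → match
C. "xxxxxxxyx" → no match
D. "yxy" → no match
E. "yy" → no match

B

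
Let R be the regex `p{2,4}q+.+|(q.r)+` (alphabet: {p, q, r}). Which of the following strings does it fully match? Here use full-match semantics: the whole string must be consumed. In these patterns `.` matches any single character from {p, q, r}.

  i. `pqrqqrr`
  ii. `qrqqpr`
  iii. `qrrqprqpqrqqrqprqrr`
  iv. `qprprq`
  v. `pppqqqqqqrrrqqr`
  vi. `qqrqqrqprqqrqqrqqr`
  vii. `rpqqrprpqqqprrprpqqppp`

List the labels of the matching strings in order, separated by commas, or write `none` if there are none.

v, vi

i. `pqrqqrr` → no match
ii. `qrqqpr` → no match
iii → no match
iv. `qprprq` → no match
v → match
vi → match
vii → no match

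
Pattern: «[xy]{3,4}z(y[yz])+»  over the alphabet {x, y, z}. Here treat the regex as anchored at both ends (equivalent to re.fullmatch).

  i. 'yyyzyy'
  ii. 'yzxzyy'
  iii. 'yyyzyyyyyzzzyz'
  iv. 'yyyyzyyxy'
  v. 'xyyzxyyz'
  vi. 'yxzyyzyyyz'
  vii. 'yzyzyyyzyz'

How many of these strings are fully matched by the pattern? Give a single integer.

1

i. 'yyyzyy' → match
ii. 'yzxzyy' → no match
iii → no match
iv. 'yyyyzyyxy' → no match
v. 'xyyzxyyz' → no match
vi. 'yxzyyzyyyz' → no match
vii. 'yzyzyyyzyz' → no match
Total matched: 1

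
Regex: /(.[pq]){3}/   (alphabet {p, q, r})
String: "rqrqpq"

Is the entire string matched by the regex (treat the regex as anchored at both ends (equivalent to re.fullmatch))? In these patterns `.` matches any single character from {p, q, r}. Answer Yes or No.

Yes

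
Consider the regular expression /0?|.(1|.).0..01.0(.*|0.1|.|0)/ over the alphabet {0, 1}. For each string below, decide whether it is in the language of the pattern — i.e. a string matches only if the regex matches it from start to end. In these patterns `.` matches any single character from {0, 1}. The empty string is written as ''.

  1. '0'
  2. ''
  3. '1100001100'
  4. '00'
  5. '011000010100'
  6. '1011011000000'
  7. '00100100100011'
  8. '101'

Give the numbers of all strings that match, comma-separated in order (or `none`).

1, 2

1 → match
2 → match
3 → no match
4 → no match
5 → no match
6 → no match
7 → no match
8 → no match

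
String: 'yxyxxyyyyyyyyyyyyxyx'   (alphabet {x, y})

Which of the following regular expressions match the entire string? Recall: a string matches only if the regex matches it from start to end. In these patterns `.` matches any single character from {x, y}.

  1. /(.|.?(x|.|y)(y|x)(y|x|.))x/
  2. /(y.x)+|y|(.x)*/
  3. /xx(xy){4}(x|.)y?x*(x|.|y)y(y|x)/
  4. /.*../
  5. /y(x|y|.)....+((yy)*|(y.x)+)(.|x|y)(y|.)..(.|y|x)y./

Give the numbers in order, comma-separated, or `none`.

1 → no match
2 → no match
3 → no match — must start with 'xxxy'
4 → match
5 → match

4, 5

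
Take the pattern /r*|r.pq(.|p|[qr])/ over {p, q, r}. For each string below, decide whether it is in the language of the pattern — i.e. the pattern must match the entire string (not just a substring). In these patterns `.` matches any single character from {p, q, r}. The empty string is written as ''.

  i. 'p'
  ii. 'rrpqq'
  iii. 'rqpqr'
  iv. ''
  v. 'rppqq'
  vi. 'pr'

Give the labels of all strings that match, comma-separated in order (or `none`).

i → no match
ii → match
iii → match
iv → match
v → match
vi → no match

ii, iii, iv, v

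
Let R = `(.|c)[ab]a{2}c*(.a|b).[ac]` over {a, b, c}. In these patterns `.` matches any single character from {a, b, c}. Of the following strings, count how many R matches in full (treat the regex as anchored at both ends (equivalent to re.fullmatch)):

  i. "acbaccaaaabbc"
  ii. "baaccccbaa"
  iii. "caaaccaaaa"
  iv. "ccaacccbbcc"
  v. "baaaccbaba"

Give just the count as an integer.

i → no match
ii. "baaccccbaa" → no match
iii. "caaaccaaaa" → match
iv. "ccaacccbbcc" → no match
v. "baaaccbaba" → match
Total matched: 2

2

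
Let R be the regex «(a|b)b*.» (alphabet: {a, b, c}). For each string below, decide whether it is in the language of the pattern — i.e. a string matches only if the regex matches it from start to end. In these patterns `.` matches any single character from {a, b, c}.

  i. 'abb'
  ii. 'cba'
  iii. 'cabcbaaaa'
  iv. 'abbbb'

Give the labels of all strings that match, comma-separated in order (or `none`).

i, iv

i → match
ii → no match
iii → no match
iv → match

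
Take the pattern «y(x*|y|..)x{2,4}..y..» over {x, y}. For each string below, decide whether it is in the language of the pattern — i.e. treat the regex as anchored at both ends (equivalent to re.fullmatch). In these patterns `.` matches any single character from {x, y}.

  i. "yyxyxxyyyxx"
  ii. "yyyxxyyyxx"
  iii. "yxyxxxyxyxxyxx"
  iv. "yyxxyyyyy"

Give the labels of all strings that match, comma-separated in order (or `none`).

i → no match
ii → match
iii → no match
iv → match

ii, iv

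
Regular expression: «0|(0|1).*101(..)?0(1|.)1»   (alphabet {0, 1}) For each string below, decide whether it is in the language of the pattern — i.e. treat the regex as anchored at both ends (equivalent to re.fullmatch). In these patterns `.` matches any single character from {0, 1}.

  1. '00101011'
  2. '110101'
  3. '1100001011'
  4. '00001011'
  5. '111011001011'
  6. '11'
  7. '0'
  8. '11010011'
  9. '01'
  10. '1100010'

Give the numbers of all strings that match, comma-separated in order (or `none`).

1, 7

1 → match
2 → no match
3 → no match
4 → no match
5 → no match
6 → no match
7 → match
8 → no match
9 → no match
10 → no match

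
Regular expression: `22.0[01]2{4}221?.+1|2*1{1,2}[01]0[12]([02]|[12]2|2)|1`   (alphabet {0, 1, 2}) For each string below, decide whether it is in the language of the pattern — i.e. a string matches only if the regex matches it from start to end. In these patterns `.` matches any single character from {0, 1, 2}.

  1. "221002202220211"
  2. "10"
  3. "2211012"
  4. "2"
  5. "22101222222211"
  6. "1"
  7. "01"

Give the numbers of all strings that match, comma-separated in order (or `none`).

1 → no match
2 → no match
3 → match
4 → no match
5 → match
6 → match
7 → no match

3, 5, 6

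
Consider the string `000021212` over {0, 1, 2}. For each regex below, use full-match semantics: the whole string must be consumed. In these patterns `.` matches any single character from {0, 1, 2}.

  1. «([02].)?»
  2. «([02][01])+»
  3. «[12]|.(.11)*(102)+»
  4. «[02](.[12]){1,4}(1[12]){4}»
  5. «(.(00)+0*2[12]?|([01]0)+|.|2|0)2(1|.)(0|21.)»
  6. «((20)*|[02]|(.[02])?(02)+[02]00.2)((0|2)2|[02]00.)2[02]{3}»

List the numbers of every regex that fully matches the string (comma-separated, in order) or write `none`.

5

1 → no match
2 → no match
3 → no match
4 → no match
5 → match
6 → no match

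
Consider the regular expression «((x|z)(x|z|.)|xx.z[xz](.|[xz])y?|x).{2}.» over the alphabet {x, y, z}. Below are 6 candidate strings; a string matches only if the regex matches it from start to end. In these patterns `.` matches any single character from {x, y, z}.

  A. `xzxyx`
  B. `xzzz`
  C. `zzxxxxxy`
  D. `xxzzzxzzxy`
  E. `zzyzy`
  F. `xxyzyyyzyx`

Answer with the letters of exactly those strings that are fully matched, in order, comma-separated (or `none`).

A, B, E

A → match
B → match
C → no match
D → no match
E → match
F → no match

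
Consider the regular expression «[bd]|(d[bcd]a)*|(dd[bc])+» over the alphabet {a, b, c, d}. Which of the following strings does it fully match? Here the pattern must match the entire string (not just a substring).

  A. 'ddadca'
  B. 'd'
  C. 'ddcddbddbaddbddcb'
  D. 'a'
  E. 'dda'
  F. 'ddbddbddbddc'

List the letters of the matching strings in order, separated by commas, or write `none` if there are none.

A → match
B → match
C → no match
D → no match
E → match
F → match

A, B, E, F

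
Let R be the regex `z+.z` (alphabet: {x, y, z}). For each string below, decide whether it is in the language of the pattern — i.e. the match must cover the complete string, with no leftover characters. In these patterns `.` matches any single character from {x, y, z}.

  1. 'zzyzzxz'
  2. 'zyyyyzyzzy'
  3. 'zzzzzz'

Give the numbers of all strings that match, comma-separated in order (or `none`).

3

1. 'zzyzzxz' → no match
2. 'zyyyyzyzzy' → no match — must end with 'z'
3. 'zzzzzz' → match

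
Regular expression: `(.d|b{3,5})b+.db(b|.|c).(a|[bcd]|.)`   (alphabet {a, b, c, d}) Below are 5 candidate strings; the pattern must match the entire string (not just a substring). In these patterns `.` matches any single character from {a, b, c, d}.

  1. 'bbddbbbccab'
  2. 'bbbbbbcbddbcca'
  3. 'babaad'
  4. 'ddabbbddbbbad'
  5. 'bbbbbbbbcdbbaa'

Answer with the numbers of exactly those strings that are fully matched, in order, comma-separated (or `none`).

1. 'bbddbbbccab' → no match
2 → no match
3. 'babaad' → no match
4 → no match
5 → match

5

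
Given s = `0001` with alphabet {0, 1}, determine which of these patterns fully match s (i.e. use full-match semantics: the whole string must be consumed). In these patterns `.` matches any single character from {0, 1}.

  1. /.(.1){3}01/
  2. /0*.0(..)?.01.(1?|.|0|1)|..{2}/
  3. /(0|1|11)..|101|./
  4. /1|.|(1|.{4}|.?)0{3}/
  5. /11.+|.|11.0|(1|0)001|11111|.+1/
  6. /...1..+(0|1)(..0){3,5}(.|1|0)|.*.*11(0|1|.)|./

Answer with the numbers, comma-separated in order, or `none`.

1 → no match — must end with `101`
2 → no match
3 → no match
4 → no match
5 → match
6 → no match

5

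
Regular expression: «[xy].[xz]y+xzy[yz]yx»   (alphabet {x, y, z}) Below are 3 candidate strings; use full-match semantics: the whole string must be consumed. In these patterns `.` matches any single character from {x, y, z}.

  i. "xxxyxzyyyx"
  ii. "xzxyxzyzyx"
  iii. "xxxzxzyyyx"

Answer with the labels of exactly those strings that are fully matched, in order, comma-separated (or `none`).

i → match
ii → match
iii → no match

i, ii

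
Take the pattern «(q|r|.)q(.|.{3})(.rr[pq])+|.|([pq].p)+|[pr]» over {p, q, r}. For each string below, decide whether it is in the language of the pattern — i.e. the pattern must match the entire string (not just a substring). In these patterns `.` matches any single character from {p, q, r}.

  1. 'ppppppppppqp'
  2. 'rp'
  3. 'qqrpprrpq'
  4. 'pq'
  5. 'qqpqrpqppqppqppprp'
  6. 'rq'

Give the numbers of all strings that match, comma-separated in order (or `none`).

1, 5

1 → match
2 → no match
3 → no match
4 → no match
5 → match
6 → no match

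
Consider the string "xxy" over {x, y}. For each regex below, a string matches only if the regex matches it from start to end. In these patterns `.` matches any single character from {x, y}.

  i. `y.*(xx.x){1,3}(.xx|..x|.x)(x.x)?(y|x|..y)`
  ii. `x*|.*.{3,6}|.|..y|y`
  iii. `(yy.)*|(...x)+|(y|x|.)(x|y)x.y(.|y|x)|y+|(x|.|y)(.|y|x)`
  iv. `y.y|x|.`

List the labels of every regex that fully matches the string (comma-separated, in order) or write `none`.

ii

i → no match — must start with "y"
ii → match
iii → no match
iv → no match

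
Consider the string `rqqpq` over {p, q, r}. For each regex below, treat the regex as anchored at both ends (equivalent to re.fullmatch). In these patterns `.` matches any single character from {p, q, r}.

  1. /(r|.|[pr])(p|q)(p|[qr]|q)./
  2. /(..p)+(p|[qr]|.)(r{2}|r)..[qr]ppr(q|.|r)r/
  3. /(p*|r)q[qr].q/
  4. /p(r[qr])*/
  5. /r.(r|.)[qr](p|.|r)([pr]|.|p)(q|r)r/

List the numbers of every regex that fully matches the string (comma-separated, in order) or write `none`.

3

1 → no match
2 → no match — must end with `r`
3 → match
4 → no match — must start with `p`
5 → no match — must end with `r`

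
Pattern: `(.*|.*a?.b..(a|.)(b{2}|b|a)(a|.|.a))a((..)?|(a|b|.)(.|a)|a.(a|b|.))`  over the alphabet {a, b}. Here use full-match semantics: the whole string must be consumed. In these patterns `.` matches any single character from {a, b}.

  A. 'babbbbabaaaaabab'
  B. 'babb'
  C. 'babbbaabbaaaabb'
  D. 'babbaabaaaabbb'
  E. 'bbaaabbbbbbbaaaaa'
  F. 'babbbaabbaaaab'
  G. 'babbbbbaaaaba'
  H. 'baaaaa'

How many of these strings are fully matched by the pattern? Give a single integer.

A → no match
B → match
C → match
D → no match
E → match
F → match
G → match
H → match
Total matched: 6

6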